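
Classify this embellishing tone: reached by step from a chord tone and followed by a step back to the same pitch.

Neighbor tone.

Approach: by step. Departure: by step in the opposite direction, back to the starting pitch.
Stepwise on both sides but reversing to return to the same chord tone — a neighbor tone. (Had it continued onward in the same direction it would be a passing tone instead.)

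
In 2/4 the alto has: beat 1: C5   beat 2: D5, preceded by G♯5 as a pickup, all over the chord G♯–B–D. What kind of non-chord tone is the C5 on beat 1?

Appoggiatura.

The harmony at that moment is G♯ diminished triad (G♯, B, D); C5 is not a chord tone.
It is approached by leap down from G♯5 and left by step up to D5.
Leap in, step out, metrically accented — an appoggiatura.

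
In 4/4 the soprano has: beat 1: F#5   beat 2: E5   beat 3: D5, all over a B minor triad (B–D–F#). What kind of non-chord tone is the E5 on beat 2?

The harmony at that moment is B minor triad (B, D, F#); E5 is not a chord tone.
It is approached by step down from F#5 and left by step down to D5.
Step in, step out in the same direction — a passing tone.

Passing tone.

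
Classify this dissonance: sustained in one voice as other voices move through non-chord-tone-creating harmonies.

Pedal tone.

Approach: none. Departure: none — a single pitch is sustained while the chords change around it, passing through harmonies that do not contain it.
No melodic motion at all; the dissonance is created entirely by the moving harmonies against the stationary note — a pedal tone (pedal point).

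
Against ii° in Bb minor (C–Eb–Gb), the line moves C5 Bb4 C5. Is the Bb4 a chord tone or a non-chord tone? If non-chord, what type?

Non-chord tone — a neighbor tone.

The harmony at that moment is C diminished triad (C, Eb, Gb); Bb4 is not a chord tone.
It is approached by step down from C5 and left by step up to C5.
Step away and step back to the same note — a neighbor tone (lower neighbor).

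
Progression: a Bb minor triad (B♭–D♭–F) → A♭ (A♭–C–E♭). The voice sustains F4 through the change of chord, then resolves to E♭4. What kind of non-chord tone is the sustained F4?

F4 is a suspension.

The harmony at that moment is A♭ major triad (A♭, C, E♭); F4 is not a chord tone.
It is held over (the same pitch as the preceding F4) and left by step down to E♭4.
Held over from the previous chord and resolving down by step — a suspension.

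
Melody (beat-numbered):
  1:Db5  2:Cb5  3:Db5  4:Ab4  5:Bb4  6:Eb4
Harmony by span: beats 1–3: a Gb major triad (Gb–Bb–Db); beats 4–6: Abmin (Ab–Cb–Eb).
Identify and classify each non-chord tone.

Cb5 (beat 2) — neighbor tone; Bb4 (beat 5) — escape tone.

The harmony at that moment is Gb major triad (Gb, Bb, Db); Cb5 is not a chord tone.
It is approached by step down from Db5 and left by step up to Db5.
Step away and step back to the same note — a neighbor tone (lower neighbor).
The harmony at that moment is Ab minor triad (Ab, Cb, Eb); Bb4 is not a chord tone.
It is approached by step up from Ab4 and left by leap down to Eb4.
Step in, leap out — an escape tone.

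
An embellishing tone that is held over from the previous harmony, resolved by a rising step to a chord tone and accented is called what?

Retardation.

Approach: by preparation — the pitch is first a chord tone, then held (tied or repeated) while the harmony changes under it. Departure: up by step. Metric position: strong.
A prepared dissonance that resolves upward by step — a retardation. (The same figure resolving downward would be a suspension.)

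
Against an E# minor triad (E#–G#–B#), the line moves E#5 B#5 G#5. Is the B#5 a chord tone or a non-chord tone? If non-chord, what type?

Chord tone (the fifth of E# minor triad).

E# minor triad contains E#, G#, B#; B# is the fifth, so it is a chord tone.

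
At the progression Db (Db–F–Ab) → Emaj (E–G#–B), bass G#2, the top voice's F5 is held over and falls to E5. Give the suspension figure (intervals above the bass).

At the second chord the bass is G#2. The suspended F5 lies a seventh above the bass; after resolving down by step to E5, the interval above the bass becomes a sixth.
Suspension figures are named by those two intervals: 7–6.

7–6 suspension.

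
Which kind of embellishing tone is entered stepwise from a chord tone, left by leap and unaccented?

Approach: by step. Departure: by leap. Metric position: weak.
Step in, leap out, from a weak position — an escape tone (échappée). (It is the mirror image of the appoggiatura, which leaps in and steps out on a strong beat.)

Escape tone.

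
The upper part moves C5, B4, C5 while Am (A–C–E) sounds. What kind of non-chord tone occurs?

B4 is a neighbor tone.

The harmony at that moment is A minor triad (A, C, E); B4 is not a chord tone.
It is approached by step down from C5 and left by step up to C5.
Step away and step back to the same note — a neighbor tone (lower neighbor).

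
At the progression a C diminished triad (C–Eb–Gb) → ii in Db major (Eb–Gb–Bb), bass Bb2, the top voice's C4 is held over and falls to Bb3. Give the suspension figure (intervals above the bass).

9–8 suspension.

At the second chord the bass is Bb2. The suspended C4 lies a ninth above the bass; after resolving down by step to Bb3, the interval above the bass becomes an octave.
Suspension figures are named by those two intervals: 9–8.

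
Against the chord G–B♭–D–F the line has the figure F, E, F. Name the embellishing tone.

The harmony at that moment is G minor seventh chord (G, B♭, D, F); E is not a chord tone.
It is approached by step down from F and left by step up to F.
Step away and step back to the same note — a neighbor tone (lower neighbor).

E is a neighbor tone.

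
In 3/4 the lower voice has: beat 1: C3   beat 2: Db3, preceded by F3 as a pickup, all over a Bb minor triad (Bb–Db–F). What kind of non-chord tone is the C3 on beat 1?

The harmony at that moment is Bb minor triad (Bb, Db, F); C3 is not a chord tone.
It is approached by leap down from F3 and left by step up to Db3.
Leap in, step out, metrically accented — an appoggiatura.

Appoggiatura.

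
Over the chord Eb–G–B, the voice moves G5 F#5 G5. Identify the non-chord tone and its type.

F#5 is a neighbor tone.

The harmony at that moment is Eb augmented triad (Eb, G, B); F#5 is not a chord tone.
It is approached by step down from G5 and left by step up to G5.
Step away and step back to the same note — a neighbor tone (lower neighbor).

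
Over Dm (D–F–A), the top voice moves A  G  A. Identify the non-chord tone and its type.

G is a neighbor tone.

The harmony at that moment is D minor triad (D, F, A); G is not a chord tone.
It is approached by step down from A and left by step up to A.
Step away and step back to the same note — a neighbor tone (lower neighbor).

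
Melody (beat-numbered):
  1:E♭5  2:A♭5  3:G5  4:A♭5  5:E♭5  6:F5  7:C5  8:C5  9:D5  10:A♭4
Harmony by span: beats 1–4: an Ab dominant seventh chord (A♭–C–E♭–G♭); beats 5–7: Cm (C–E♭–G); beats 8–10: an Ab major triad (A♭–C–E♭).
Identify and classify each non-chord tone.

G5 (beat 3) — neighbor tone; F5 (beat 6) — escape tone; D5 (beat 9) — escape tone.

The harmony at that moment is A♭ dominant seventh chord (A♭, C, E♭, G♭); G5 is not a chord tone.
It is approached by step down from A♭5 and left by step up to A♭5.
Step away and step back to the same note — a neighbor tone (lower neighbor).
The harmony at that moment is C minor triad (C, E♭, G); F5 is not a chord tone.
It is approached by step up from E♭5 and left by leap down to C5.
Step in, leap out — an escape tone.
The harmony at that moment is A♭ major triad (A♭, C, E♭); D5 is not a chord tone.
It is approached by step up from C5 and left by leap down to A♭4.
Step in, leap out — an escape tone.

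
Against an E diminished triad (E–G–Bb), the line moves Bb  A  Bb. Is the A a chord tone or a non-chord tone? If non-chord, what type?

Non-chord tone — a neighbor tone.

The harmony at that moment is E diminished triad (E, G, Bb); A is not a chord tone.
It is approached by step down from Bb and left by step up to Bb.
Step away and step back to the same note — a neighbor tone (lower neighbor).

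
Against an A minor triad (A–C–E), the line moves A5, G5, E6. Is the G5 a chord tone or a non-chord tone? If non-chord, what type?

The harmony at that moment is A minor triad (A, C, E); G5 is not a chord tone.
It is approached by step down from A5 and left by leap up to E6.
Step in, leap out — an escape tone.

Non-chord tone — an escape tone.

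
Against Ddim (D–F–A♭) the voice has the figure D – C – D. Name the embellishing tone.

The harmony at that moment is D diminished triad (D, F, A♭); C is not a chord tone.
It is approached by step down from D and left by step up to D.
Step away and step back to the same note — a neighbor tone (lower neighbor).

C is a neighbor tone.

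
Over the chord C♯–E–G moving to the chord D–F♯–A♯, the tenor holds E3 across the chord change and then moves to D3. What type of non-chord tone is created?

E3 is a suspension.

The harmony at that moment is D augmented triad (D, F♯, A♯); E3 is not a chord tone.
It is held over (the same pitch as the preceding E3) and left by step down to D3.
Held over from the previous chord and resolving down by step — a suspension.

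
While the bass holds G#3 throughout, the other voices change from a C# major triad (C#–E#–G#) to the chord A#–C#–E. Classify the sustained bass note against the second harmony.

The harmony at that moment is A# diminished triad (A#, C#, E); G#3 is not a chord tone.
It is held over (the same pitch as the preceding G#3) and then sustained as the same pitch into the next harmony.
Sustained through a change of harmony — a pedal tone.

Pedal tone (pedal point).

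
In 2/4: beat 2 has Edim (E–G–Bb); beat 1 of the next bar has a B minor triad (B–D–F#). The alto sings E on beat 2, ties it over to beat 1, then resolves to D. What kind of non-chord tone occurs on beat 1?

The harmony at that moment is B minor triad (B, D, F#); E is not a chord tone.
It is held over (the same pitch as the preceding E) and left by step down to D.
Held over from the previous chord and resolving down by step — a suspension.

Suspension.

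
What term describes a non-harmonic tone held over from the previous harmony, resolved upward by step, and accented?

Approach: by preparation — the pitch is first a chord tone, then held (tied or repeated) while the harmony changes under it. Departure: up by step. Metric position: strong.
A prepared dissonance that resolves upward by step — a retardation. (The same figure resolving downward would be a suspension.)

Retardation.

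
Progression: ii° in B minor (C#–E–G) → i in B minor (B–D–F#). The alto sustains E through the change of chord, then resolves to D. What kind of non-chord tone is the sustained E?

The harmony at that moment is B minor triad (B, D, F#); E is not a chord tone.
It is held over (the same pitch as the preceding E) and left by step down to D.
Held over from the previous chord and resolving down by step — a suspension.

E is a suspension.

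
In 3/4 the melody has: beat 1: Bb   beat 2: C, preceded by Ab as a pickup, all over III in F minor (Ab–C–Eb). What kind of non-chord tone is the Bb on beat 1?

Passing tone.

The harmony at that moment is Ab major triad (Ab, C, Eb); Bb is not a chord tone.
It is approached by step up from Ab and left by step up to C.
Step in, step out in the same direction — a passing tone.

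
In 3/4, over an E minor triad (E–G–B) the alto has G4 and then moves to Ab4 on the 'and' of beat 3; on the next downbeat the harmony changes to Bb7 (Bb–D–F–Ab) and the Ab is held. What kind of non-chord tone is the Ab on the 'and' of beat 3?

The harmony at that moment is E minor triad (E, G, B); Ab4 is not a chord tone.
It is approached by step up from G4 and then sustained as the same pitch into the next harmony.
Arriving early and becoming a chord tone when the harmony changes — an anticipation.

Anticipation.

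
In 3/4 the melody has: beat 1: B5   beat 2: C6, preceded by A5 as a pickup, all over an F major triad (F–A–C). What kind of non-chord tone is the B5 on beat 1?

The harmony at that moment is F major triad (F, A, C); B5 is not a chord tone.
It is approached by step up from A5 and left by step up to C6.
Step in, step out in the same direction — a passing tone.

Passing tone.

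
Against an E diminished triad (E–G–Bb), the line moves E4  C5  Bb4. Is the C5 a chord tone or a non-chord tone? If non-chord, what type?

The harmony at that moment is E diminished triad (E, G, Bb); C5 is not a chord tone.
It is approached by leap up from E4 and left by step down to Bb4.
Leap in, step out — an appoggiatura.

Non-chord tone — an appoggiatura.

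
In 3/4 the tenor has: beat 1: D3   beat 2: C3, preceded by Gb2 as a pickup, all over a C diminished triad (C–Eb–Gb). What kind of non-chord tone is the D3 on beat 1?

The harmony at that moment is C diminished triad (C, Eb, Gb); D3 is not a chord tone.
It is approached by leap up from Gb2 and left by step down to C3.
Leap in, step out, metrically accented — an appoggiatura.

Appoggiatura.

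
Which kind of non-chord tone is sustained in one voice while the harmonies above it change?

Pedal tone.

Approach: none. Departure: none — a single pitch is sustained while the chords change around it, passing through harmonies that do not contain it.
No melodic motion at all; the dissonance is created entirely by the moving harmonies against the stationary note — a pedal tone (pedal point).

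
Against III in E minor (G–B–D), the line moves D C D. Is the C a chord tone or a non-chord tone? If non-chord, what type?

Non-chord tone — a neighbor tone.

The harmony at that moment is G major triad (G, B, D); C is not a chord tone.
It is approached by step down from D and left by step up to D.
Step away and step back to the same note — a neighbor tone (lower neighbor).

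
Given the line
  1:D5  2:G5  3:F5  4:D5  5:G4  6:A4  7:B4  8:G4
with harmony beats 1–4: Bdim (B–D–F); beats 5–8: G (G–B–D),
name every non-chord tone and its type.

The harmony at that moment is B diminished triad (B, D, F); G5 is not a chord tone.
It is approached by leap up from D5 and left by step down to F5.
Leap in, step out — an appoggiatura.
The harmony at that moment is G major triad (G, B, D); A4 is not a chord tone.
It is approached by step up from G4 and left by step up to B4.
Step in, step out in the same direction — a passing tone.

G5 (beat 2) — appoggiatura; A4 (beat 6) — passing tone.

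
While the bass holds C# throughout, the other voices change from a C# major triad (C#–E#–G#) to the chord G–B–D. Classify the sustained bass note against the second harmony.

The harmony at that moment is G major triad (G, B, D); C# is not a chord tone.
It is held over (the same pitch as the preceding C#) and then sustained as the same pitch into the next harmony.
Sustained through a change of harmony — a pedal tone.

Pedal tone (pedal point).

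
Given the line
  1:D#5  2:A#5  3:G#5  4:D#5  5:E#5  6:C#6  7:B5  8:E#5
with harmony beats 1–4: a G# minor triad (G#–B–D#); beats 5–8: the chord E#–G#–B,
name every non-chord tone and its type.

The harmony at that moment is G# minor triad (G#, B, D#); A#5 is not a chord tone.
It is approached by leap up from D#5 and left by step down to G#5.
Leap in, step out — an appoggiatura.
The harmony at that moment is E# diminished triad (E#, G#, B); C#6 is not a chord tone.
It is approached by leap up from E#5 and left by step down to B5.
Leap in, step out — an appoggiatura.

A#5 (beat 2) — appoggiatura; C#6 (beat 6) — appoggiatura.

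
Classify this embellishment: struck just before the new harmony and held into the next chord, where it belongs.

Anticipation.

Approach: ahead of the chord change (typically by step), so it is dissonant against the current harmony. Departure: none — the same pitch is restated or held and is a chord tone of the new harmony.
Dissonant first, consonant once the harmony catches up: the note simply arrives early — an anticipation. (The reverse timing, consonant first and dissonant after the change, would be a suspension or retardation.)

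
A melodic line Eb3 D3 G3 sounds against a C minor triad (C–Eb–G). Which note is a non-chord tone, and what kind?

D3 is an escape tone.

The harmony at that moment is C minor triad (C, Eb, G); D3 is not a chord tone.
It is approached by step down from Eb3 and left by leap up to G3.
Step in, leap out — an escape tone.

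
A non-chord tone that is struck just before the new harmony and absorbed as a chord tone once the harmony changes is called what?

Approach: ahead of the chord change (typically by step), so it is dissonant against the current harmony. Departure: none — the same pitch is restated or held and is a chord tone of the new harmony.
Dissonant first, consonant once the harmony catches up: the note simply arrives early — an anticipation. (The reverse timing, consonant first and dissonant after the change, would be a suspension or retardation.)

Anticipation.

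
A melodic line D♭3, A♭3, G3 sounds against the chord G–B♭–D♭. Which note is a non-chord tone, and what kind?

The harmony at that moment is G diminished triad (G, B♭, D♭); A♭3 is not a chord tone.
It is approached by leap up from D♭3 and left by step down to G3.
Leap in, step out — an appoggiatura.

A♭3 is an appoggiatura.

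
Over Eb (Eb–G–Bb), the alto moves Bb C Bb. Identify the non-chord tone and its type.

C is a neighbor tone.

The harmony at that moment is Eb major triad (Eb, G, Bb); C is not a chord tone.
It is approached by step up from Bb and left by step down to Bb.
Step away and step back to the same note — a neighbor tone (upper neighbor).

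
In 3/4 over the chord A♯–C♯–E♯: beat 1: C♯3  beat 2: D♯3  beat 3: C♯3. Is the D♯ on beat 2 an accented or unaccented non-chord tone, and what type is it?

The harmony at that moment is A♯ minor triad (A♯, C♯, E♯); D♯3 is not a chord tone.
It is approached by step up from C♯3 and left by step down to C♯3.
Step away and step back to the same note — a neighbor tone (upper neighbor).
It falls on a weak beat, so it is unaccented.

Unaccented neighbor tone.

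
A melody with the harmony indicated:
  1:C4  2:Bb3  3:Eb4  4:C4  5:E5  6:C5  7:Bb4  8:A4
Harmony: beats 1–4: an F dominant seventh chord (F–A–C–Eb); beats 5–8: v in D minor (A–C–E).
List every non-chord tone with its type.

Bb3 (beat 2) — escape tone; Bb4 (beat 7) — passing tone.

The harmony at that moment is F dominant seventh chord (F, A, C, Eb); Bb3 is not a chord tone.
It is approached by step down from C4 and left by leap up to Eb4.
Step in, leap out — an escape tone.
The harmony at that moment is A minor triad (A, C, E); Bb4 is not a chord tone.
It is approached by step down from C5 and left by step down to A4.
Step in, step out in the same direction — a passing tone.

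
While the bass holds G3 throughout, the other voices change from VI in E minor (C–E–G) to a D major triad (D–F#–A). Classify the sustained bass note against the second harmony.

Pedal tone (pedal point).

The harmony at that moment is D major triad (D, F#, A); G3 is not a chord tone.
It is held over (the same pitch as the preceding G3) and then sustained as the same pitch into the next harmony.
Sustained through a change of harmony — a pedal tone.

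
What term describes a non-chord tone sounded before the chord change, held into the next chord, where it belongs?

Anticipation.

Approach: ahead of the chord change (typically by step), so it is dissonant against the current harmony. Departure: none — the same pitch is restated or held and is a chord tone of the new harmony.
Dissonant first, consonant once the harmony catches up: the note simply arrives early — an anticipation. (The reverse timing, consonant first and dissonant after the change, would be a suspension or retardation.)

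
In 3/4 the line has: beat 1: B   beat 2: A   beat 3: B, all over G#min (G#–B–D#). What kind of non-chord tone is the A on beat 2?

The harmony at that moment is G# minor triad (G#, B, D#); A is not a chord tone.
It is approached by step down from B and left by step up to B.
Step away and step back to the same note — a neighbor tone (lower neighbor).

Lower neighbor tone.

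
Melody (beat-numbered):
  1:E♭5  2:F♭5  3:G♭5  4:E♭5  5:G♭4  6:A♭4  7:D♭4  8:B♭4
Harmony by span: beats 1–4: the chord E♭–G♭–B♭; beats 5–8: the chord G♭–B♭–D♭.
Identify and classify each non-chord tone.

F♭5 (beat 2) — passing tone; A♭4 (beat 6) — escape tone.

The harmony at that moment is E♭ minor triad (E♭, G♭, B♭); F♭5 is not a chord tone.
It is approached by step up from E♭5 and left by step up to G♭5.
Step in, step out in the same direction — a passing tone.
The harmony at that moment is G♭ major triad (G♭, B♭, D♭); A♭4 is not a chord tone.
It is approached by step up from G♭4 and left by leap down to D♭4.
Step in, leap out — an escape tone.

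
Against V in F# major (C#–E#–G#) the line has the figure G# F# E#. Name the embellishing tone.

F# is a passing tone.

The harmony at that moment is C# major triad (C#, E#, G#); F# is not a chord tone.
It is approached by step down from G# and left by step down to E#.
Step in, step out in the same direction — a passing tone.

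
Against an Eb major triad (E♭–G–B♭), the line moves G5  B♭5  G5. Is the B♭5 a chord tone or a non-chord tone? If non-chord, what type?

Chord tone (the fifth of Eb major triad).

Eb major triad contains E♭, G, B♭; B♭ is the fifth, so it is a chord tone.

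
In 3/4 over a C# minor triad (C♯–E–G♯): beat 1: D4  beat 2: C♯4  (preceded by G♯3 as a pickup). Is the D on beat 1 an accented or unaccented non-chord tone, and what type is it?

The harmony at that moment is C♯ minor triad (C♯, E, G♯); D4 is not a chord tone.
It is approached by leap up from G♯3 and left by step down to C♯4.
Leap in, step out — an appoggiatura.
It falls on the downbeat, so it is accented.

Accented appoggiatura.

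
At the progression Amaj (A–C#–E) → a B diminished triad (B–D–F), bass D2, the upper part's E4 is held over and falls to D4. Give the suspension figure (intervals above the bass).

At the second chord the bass is D2. The suspended E4 lies a ninth above the bass; after resolving down by step to D4, the interval above the bass becomes an octave.
Suspension figures are named by those two intervals: 9–8.

9–8 suspension.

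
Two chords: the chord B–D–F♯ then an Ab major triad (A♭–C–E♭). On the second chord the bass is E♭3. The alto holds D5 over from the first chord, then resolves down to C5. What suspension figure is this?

7–6 suspension.

At the second chord the bass is E♭3. The suspended D5 lies a seventh above the bass; after resolving down by step to C5, the interval above the bass becomes a sixth.
Suspension figures are named by those two intervals: 7–6.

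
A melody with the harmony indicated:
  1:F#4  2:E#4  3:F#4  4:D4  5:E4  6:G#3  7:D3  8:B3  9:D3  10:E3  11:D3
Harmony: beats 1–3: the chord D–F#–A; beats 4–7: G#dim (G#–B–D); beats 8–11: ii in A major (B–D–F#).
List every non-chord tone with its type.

The harmony at that moment is D major triad (D, F#, A); E#4 is not a chord tone.
It is approached by step down from F#4 and left by step up to F#4.
Step away and step back to the same note — a neighbor tone (lower neighbor).
The harmony at that moment is G# diminished triad (G#, B, D); E4 is not a chord tone.
It is approached by step up from D4 and left by leap down to G#3.
Step in, leap out — an escape tone.
The harmony at that moment is B minor triad (B, D, F#); E3 is not a chord tone.
It is approached by step up from D3 and left by step down to D3.
Step away and step back to the same note — a neighbor tone (upper neighbor).

E#4 (beat 2) — neighbor tone; E4 (beat 5) — escape tone; E3 (beat 10) — neighbor tone.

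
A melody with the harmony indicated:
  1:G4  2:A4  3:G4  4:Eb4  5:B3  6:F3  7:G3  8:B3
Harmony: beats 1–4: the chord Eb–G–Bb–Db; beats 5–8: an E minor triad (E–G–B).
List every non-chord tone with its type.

The harmony at that moment is Eb dominant seventh chord (Eb, G, Bb, Db); A4 is not a chord tone.
It is approached by step up from G4 and left by step down to G4.
Step away and step back to the same note — a neighbor tone (upper neighbor).
The harmony at that moment is E minor triad (E, G, B); F3 is not a chord tone.
It is approached by leap down from B3 and left by step up to G3.
Leap in, step out — an appoggiatura.

A4 (beat 2) — neighbor tone; F3 (beat 6) — appoggiatura.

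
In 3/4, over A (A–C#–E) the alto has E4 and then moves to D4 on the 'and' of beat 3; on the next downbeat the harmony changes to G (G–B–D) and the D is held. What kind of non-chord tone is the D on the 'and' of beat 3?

The harmony at that moment is A major triad (A, C#, E); D4 is not a chord tone.
It is approached by step down from E4 and then sustained as the same pitch into the next harmony.
Arriving early and becoming a chord tone when the harmony changes — an anticipation.

Anticipation.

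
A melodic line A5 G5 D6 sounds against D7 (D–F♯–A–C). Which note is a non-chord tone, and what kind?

The harmony at that moment is D dominant seventh chord (D, F♯, A, C); G5 is not a chord tone.
It is approached by step down from A5 and left by leap up to D6.
Step in, leap out — an escape tone.

G5 is an escape tone.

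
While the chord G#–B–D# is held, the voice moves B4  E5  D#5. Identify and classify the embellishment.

E5 is an appoggiatura.

The harmony at that moment is G# minor triad (G#, B, D#); E5 is not a chord tone.
It is approached by leap up from B4 and left by step down to D#5.
Leap in, step out — an appoggiatura.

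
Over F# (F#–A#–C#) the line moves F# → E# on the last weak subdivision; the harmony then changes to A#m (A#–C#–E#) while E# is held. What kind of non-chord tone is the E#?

E# is an anticipation.

The harmony at that moment is F# major triad (F#, A#, C#); E# is not a chord tone.
It is approached by step down from F# and then sustained as the same pitch into the next harmony.
Arriving early and becoming a chord tone when the harmony changes — an anticipation.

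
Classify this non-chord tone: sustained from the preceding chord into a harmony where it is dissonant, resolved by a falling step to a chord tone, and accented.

Suspension.

Approach: by preparation — the pitch is first a chord tone, then held (tied or repeated) while the harmony changes under it. Departure: down by step. Metric position: strong.
A prepared dissonance that resolves downward by step — a suspension. (The same figure resolving upward would be a retardation.)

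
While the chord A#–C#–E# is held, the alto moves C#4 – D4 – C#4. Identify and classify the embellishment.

D4 is a neighbor tone.

The harmony at that moment is A# minor triad (A#, C#, E#); D4 is not a chord tone.
It is approached by step up from C#4 and left by step down to C#4.
Step away and step back to the same note — a neighbor tone (upper neighbor).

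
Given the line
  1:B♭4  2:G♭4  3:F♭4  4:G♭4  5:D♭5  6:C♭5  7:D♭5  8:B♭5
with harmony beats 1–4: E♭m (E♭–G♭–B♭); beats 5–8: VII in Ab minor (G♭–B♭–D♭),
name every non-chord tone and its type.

F♭4 (beat 3) — neighbor tone; C♭5 (beat 6) — neighbor tone.

The harmony at that moment is E♭ minor triad (E♭, G♭, B♭); F♭4 is not a chord tone.
It is approached by step down from G♭4 and left by step up to G♭4.
Step away and step back to the same note — a neighbor tone (lower neighbor).
The harmony at that moment is G♭ major triad (G♭, B♭, D♭); C♭5 is not a chord tone.
It is approached by step down from D♭5 and left by step up to D♭5.
Step away and step back to the same note — a neighbor tone (lower neighbor).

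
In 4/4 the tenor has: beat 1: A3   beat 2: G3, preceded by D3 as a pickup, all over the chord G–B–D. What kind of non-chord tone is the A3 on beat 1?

Appoggiatura.

The harmony at that moment is G major triad (G, B, D); A3 is not a chord tone.
It is approached by leap up from D3 and left by step down to G3.
Leap in, step out, metrically accented — an appoggiatura.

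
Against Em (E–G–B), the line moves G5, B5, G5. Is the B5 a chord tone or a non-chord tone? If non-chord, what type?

E minor triad contains E, G, B; B is the fifth, so it is a chord tone.

Chord tone (the fifth of E minor triad).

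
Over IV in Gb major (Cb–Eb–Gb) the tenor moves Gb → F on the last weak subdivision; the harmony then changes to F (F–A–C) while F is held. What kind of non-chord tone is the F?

The harmony at that moment is Cb major triad (Cb, Eb, Gb); F is not a chord tone.
It is approached by step down from Gb and then sustained as the same pitch into the next harmony.
Arriving early and becoming a chord tone when the harmony changes — an anticipation.

F is an anticipation.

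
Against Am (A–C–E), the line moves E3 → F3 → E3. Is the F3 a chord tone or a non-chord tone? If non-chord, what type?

Non-chord tone — a neighbor tone.

The harmony at that moment is A minor triad (A, C, E); F3 is not a chord tone.
It is approached by step up from E3 and left by step down to E3.
Step away and step back to the same note — a neighbor tone (upper neighbor).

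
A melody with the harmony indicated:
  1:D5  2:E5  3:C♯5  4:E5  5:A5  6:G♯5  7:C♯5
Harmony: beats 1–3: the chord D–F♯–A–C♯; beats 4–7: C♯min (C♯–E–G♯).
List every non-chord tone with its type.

E5 (beat 2) — escape tone; A5 (beat 5) — appoggiatura.

The harmony at that moment is D major seventh chord (D, F♯, A, C♯); E5 is not a chord tone.
It is approached by step up from D5 and left by leap down to C♯5.
Step in, leap out — an escape tone.
The harmony at that moment is C♯ minor triad (C♯, E, G♯); A5 is not a chord tone.
It is approached by leap up from E5 and left by step down to G♯5.
Leap in, step out — an appoggiatura.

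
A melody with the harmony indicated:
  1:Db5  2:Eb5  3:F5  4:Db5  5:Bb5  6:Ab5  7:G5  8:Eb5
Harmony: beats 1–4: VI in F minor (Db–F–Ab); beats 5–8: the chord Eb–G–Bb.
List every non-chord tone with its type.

The harmony at that moment is Db major triad (Db, F, Ab); Eb5 is not a chord tone.
It is approached by step up from Db5 and left by step up to F5.
Step in, step out in the same direction — a passing tone.
The harmony at that moment is Eb major triad (Eb, G, Bb); Ab5 is not a chord tone.
It is approached by step down from Bb5 and left by step down to G5.
Step in, step out in the same direction — a passing tone.

Eb5 (beat 2) — passing tone; Ab5 (beat 6) — passing tone.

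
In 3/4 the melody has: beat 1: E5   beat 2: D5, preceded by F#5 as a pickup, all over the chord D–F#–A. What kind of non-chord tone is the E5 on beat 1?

The harmony at that moment is D major triad (D, F#, A); E5 is not a chord tone.
It is approached by step down from F#5 and left by step down to D5.
Step in, step out in the same direction — a passing tone.

Passing tone.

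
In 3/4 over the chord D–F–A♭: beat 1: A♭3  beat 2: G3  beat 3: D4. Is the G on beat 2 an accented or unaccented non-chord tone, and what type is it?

Unaccented escape tone.

The harmony at that moment is D diminished triad (D, F, A♭); G3 is not a chord tone.
It is approached by step down from A♭3 and left by leap up to D4.
Step in, leap out — an escape tone.
It falls on a weak beat, so it is unaccented.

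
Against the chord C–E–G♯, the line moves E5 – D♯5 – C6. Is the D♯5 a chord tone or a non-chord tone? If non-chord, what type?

The harmony at that moment is C augmented triad (C, E, G♯); D♯5 is not a chord tone.
It is approached by step down from E5 and left by leap up to C6.
Step in, leap out — an escape tone.

Non-chord tone — an escape tone.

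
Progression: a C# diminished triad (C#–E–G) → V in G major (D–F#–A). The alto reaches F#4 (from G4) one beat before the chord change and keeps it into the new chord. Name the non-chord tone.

F#4 is an anticipation.

The harmony at that moment is C# diminished triad (C#, E, G); F#4 is not a chord tone.
It is approached by step down from G4 and then sustained as the same pitch into the next harmony.
Arriving early and becoming a chord tone when the harmony changes — an anticipation.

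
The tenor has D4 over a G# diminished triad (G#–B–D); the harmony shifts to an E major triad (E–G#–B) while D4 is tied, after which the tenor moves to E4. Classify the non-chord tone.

D4 is a retardation.

The harmony at that moment is E major triad (E, G#, B); D4 is not a chord tone.
It is held over (the same pitch as the preceding D4) and left by step up to E4.
Held over from the previous chord and resolving up by step — a retardation.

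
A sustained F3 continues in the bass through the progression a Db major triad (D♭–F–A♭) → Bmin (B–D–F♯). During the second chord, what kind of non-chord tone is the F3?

The harmony at that moment is B minor triad (B, D, F♯); F3 is not a chord tone.
It is held over (the same pitch as the preceding F3) and then sustained as the same pitch into the next harmony.
Sustained through a change of harmony — a pedal tone.

Pedal tone (pedal point).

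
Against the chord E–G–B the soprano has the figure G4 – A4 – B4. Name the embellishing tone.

A4 is a passing tone.

The harmony at that moment is E minor triad (E, G, B); A4 is not a chord tone.
It is approached by step up from G4 and left by step up to B4.
Step in, step out in the same direction — a passing tone.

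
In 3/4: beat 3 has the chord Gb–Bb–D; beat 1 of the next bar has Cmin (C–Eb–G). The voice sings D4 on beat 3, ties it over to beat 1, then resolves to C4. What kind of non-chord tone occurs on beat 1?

Suspension.

The harmony at that moment is C minor triad (C, Eb, G); D4 is not a chord tone.
It is held over (the same pitch as the preceding D4) and left by step down to C4.
Held over from the previous chord and resolving down by step — a suspension.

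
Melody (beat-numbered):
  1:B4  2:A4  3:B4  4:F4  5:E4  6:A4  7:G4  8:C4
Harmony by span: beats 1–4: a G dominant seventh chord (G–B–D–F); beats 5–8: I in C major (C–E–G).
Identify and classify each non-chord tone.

A4 (beat 2) — neighbor tone; A4 (beat 6) — appoggiatura.

The harmony at that moment is G dominant seventh chord (G, B, D, F); A4 is not a chord tone.
It is approached by step down from B4 and left by step up to B4.
Step away and step back to the same note — a neighbor tone (lower neighbor).
The harmony at that moment is C major triad (C, E, G); A4 is not a chord tone.
It is approached by leap up from E4 and left by step down to G4.
Leap in, step out — an appoggiatura.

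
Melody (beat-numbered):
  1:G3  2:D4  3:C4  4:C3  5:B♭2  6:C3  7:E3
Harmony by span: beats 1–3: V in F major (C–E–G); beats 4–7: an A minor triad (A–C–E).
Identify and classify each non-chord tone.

The harmony at that moment is C major triad (C, E, G); D4 is not a chord tone.
It is approached by leap up from G3 and left by step down to C4.
Leap in, step out — an appoggiatura.
The harmony at that moment is A minor triad (A, C, E); B♭2 is not a chord tone.
It is approached by step down from C3 and left by step up to C3.
Step away and step back to the same note — a neighbor tone (lower neighbor).

D4 (beat 2) — appoggiatura; B♭2 (beat 5) — neighbor tone.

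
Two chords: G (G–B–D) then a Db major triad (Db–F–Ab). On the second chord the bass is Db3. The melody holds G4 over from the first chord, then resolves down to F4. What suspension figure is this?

At the second chord the bass is Db3. The suspended G4 lies a fourth above the bass; after resolving down by step to F4, the interval above the bass becomes a third.
Suspension figures are named by those two intervals: 4–3.

4–3 suspension.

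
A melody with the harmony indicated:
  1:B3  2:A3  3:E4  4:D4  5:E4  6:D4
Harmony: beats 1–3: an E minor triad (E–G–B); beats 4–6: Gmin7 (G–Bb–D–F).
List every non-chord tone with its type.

A3 (beat 2) — escape tone; E4 (beat 5) — neighbor tone.

The harmony at that moment is E minor triad (E, G, B); A3 is not a chord tone.
It is approached by step down from B3 and left by leap up to E4.
Step in, leap out — an escape tone.
The harmony at that moment is G minor seventh chord (G, Bb, D, F); E4 is not a chord tone.
It is approached by step up from D4 and left by step down to D4.
Step away and step back to the same note — a neighbor tone (upper neighbor).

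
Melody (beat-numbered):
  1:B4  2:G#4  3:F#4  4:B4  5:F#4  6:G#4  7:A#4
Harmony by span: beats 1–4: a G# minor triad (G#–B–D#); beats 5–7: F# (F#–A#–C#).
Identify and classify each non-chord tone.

The harmony at that moment is G# minor triad (G#, B, D#); F#4 is not a chord tone.
It is approached by step down from G#4 and left by leap up to B4.
Step in, leap out — an escape tone.
The harmony at that moment is F# major triad (F#, A#, C#); G#4 is not a chord tone.
It is approached by step up from F#4 and left by step up to A#4.
Step in, step out in the same direction — a passing tone.

F#4 (beat 3) — escape tone; G#4 (beat 6) — passing tone.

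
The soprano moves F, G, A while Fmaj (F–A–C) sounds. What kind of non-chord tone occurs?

G is a passing tone.

The harmony at that moment is F major triad (F, A, C); G is not a chord tone.
It is approached by step up from F and left by step up to A.
Step in, step out in the same direction — a passing tone.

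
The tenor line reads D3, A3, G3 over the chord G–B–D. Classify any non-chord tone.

A3 is an appoggiatura.

The harmony at that moment is G major triad (G, B, D); A3 is not a chord tone.
It is approached by leap up from D3 and left by step down to G3.
Leap in, step out — an appoggiatura.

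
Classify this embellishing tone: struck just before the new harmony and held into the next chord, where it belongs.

Anticipation.

Approach: ahead of the chord change (typically by step), so it is dissonant against the current harmony. Departure: none — the same pitch is restated or held and is a chord tone of the new harmony.
Dissonant first, consonant once the harmony catches up: the note simply arrives early — an anticipation. (The reverse timing, consonant first and dissonant after the change, would be a suspension or retardation.)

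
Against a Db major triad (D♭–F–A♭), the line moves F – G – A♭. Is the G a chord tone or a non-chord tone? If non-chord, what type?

Non-chord tone — a passing tone.

The harmony at that moment is D♭ major triad (D♭, F, A♭); G is not a chord tone.
It is approached by step up from F and left by step up to A♭.
Step in, step out in the same direction — a passing tone.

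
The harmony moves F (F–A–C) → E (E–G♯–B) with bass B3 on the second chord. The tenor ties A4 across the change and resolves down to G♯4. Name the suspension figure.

7–6 suspension.

At the second chord the bass is B3. The suspended A4 lies a seventh above the bass; after resolving down by step to G♯4, the interval above the bass becomes a sixth.
Suspension figures are named by those two intervals: 7–6.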